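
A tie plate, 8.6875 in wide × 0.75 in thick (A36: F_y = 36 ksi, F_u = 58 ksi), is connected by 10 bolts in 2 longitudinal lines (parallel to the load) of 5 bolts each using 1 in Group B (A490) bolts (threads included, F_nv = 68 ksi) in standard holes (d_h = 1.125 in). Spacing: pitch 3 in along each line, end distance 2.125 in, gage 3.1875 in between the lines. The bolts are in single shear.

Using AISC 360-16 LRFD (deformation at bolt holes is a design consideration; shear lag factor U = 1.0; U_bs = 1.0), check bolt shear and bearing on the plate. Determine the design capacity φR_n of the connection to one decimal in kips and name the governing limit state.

400.6 kips (bolt shear governs)

Bolt shear: A_b = π(1)²/4 = 0.7854 in². φR_n = 0.75 × 68 × 0.7854 × 10 × 1 = 400.6 kips.
Bearing (0.75 in plate, F_u = 58 ksi): end bolts L_c = 2.125 − 1.125/2 = 1.5625, R_n = min(1.2×1.5625×0.75×58, 2.4×1×0.75×58) = 81.563 kips/bolt; interior L_c = 3 − 1.125 = 1.875, R_n = 97.875 kips/bolt. φR_n = 0.75 × (2×81.563 + 8×97.875) = 709.6 kips.
Governing: min(400.6, 709.6) = 400.6 kips → bolt shear.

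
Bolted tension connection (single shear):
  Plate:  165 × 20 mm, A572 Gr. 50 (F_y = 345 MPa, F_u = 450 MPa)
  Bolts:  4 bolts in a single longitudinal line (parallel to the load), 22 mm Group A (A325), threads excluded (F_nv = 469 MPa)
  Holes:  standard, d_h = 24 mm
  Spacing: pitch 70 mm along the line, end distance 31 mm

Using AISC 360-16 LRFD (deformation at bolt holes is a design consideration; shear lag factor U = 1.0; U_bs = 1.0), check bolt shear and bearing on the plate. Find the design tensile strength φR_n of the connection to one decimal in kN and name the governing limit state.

534.8 kN (bolt shear governs)

Bolt shear: A_b = π(22)²/4 = 380.13 mm². φR_n = 0.75 × 469 × 380.13 × 4 × 1 = 534.8 kN.
Bearing (20 mm plate, F_u = 450 MPa): end bolts L_c = 31 − 24/2 = 19, R_n = min(1.2×19×20×450, 2.4×22×20×450) = 205.2 kN/bolt; interior L_c = 70 − 24 = 46, R_n = 475.2 kN/bolt. φR_n = 0.75 × (1×205.2 + 3×475.2) = 1223.1 kN.
Governing: min(534.8, 1223.1) = 534.8 kN → bolt shear.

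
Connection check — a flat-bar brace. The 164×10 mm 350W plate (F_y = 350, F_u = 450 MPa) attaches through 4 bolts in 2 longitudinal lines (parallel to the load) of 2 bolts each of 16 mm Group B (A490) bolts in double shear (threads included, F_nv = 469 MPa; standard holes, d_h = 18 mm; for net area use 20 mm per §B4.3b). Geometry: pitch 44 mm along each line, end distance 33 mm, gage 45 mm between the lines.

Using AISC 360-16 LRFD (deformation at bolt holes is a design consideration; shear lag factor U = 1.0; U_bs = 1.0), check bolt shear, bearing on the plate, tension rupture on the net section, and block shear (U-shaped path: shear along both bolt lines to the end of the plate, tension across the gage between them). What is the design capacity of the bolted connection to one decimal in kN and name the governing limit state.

Bolt shear: A_b = π(16)²/4 = 201.06 mm². φR_n = 0.75 × 469 × 201.06 × 4 × 2 = 565.8 kN.
Bearing (10 mm plate, F_u = 450 MPa): end bolts L_c = 33 − 18/2 = 24, R_n = min(1.2×24×10×450, 2.4×16×10×450) = 129.6 kN/bolt; interior L_c = 44 − 18 = 26, R_n = 140.4 kN/bolt. φR_n = 0.75 × (2×129.6 + 2×140.4) = 405.0 kN.
Tension rupture (net): A_n = (164 − 2×20)×10 = 1240 mm² (U = 1.0, A_e = A_n). φR_n = 0.75 × 450 × 1240 = 418.5 kN.
Block shear: shear path 2×[33+1×44] = 2×77 mm, A_gv = 1540, A_nv = 2×(77 − 1.5×20)×10 = 940 mm²; tension across gage: (45 − 1×20)×10 = 250 mm². R_n = min(0.6×450×940, 0.6×350×1540) + 1.0×450×250 = min(253.8, 323.4) + 112.5 = 366.3 kN. φR_n = 0.75 × 366.3 = 274.7 kN.
Governing: min(565.8, 405.0, 418.5, 274.7) = 274.7 kN → block shear.

274.7 kN (block shear governs)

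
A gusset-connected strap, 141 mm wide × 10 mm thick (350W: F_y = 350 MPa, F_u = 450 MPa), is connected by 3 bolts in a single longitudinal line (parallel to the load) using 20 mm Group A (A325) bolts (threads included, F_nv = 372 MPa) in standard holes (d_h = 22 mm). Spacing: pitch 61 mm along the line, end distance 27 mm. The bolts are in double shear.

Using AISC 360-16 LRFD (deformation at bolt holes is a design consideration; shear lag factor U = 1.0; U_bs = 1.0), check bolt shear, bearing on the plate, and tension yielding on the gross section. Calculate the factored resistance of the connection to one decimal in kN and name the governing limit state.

380.7 kN (bearing governs)

Bolt shear: A_b = π(20)²/4 = 314.16 mm². φR_n = 0.75 × 372 × 314.16 × 3 × 2 = 525.9 kN.
Bearing (10 mm plate, F_u = 450 MPa): end bolts L_c = 27 − 22/2 = 16, R_n = min(1.2×16×10×450, 2.4×20×10×450) = 86.4 kN/bolt; interior L_c = 61 − 22 = 39, R_n = 210.6 kN/bolt. φR_n = 0.75 × (1×86.4 + 2×210.6) = 380.7 kN.
Tension yield (gross): A_g = 141×10 = 1410 mm². φR_n = 0.90 × 350 × 1410 = 444.2 kN.
Governing: min(525.9, 380.7, 444.2) = 380.7 kN → bearing.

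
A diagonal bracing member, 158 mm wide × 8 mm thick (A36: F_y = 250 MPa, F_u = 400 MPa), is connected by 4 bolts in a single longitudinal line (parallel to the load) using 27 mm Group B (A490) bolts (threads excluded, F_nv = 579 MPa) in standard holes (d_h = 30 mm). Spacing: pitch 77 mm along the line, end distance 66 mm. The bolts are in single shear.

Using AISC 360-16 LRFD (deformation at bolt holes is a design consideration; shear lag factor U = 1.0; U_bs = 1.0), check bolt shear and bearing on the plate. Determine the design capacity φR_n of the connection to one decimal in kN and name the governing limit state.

Bolt shear: A_b = π(27)²/4 = 572.56 mm². φR_n = 0.75 × 579 × 572.56 × 4 × 1 = 994.5 kN.
Bearing (8 mm plate, F_u = 400 MPa): end bolts L_c = 66 − 30/2 = 51, R_n = min(1.2×51×8×400, 2.4×27×8×400) = 195.84 kN/bolt; interior L_c = 77 − 30 = 47, R_n = 180.48 kN/bolt. φR_n = 0.75 × (1×195.84 + 3×180.48) = 553.0 kN.
Governing: min(994.5, 553.0) = 553.0 kN → bearing.

553.0 kN (bearing governs)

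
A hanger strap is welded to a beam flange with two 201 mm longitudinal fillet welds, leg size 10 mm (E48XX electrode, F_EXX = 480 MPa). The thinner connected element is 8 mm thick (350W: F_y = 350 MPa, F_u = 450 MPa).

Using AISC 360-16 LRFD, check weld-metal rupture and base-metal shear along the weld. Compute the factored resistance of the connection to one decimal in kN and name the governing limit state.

613.9 kN (weld metal governs)

Weld metal: throat = 0.707×10 = 7.07 mm, L = 2×201 = 402 mm. φR_n = 0.75 × 0.6 × 480 × 7.07 × 402 = 613.9 kN.
Base metal shear (8 mm plate): yield φR_n = 1.0×0.6×350×8×402 = 675.4 kN; rupture φR_n = 0.75×0.6×450×8×402 = 651.2 kN; take 651.2 kN (rupture).
Governing: min(613.9, 651.2) = 613.9 kN → weld metal.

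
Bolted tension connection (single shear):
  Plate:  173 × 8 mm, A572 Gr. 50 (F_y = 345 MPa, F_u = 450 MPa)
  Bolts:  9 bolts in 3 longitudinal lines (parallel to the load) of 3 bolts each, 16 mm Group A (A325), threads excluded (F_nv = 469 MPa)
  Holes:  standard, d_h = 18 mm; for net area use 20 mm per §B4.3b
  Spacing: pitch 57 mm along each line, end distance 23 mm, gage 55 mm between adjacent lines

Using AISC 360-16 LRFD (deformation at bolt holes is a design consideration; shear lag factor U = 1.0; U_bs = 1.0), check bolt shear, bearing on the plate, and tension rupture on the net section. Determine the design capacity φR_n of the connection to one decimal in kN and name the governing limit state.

Bolt shear: A_b = π(16)²/4 = 201.06 mm². φR_n = 0.75 × 469 × 201.06 × 9 × 1 = 636.5 kN.
Bearing (8 mm plate, F_u = 450 MPa): end bolts L_c = 23 − 18/2 = 14, R_n = min(1.2×14×8×450, 2.4×16×8×450) = 60.48 kN/bolt; interior L_c = 57 − 18 = 39, R_n = 138.24 kN/bolt. φR_n = 0.75 × (3×60.48 + 6×138.24) = 758.2 kN.
Tension rupture (net): A_n = (173 − 3×20)×8 = 904 mm² (U = 1.0, A_e = A_n). φR_n = 0.75 × 450 × 904 = 305.1 kN.
Governing: min(636.5, 758.2, 305.1) = 305.1 kN → net-section rupture.

305.1 kN (net-section rupture governs)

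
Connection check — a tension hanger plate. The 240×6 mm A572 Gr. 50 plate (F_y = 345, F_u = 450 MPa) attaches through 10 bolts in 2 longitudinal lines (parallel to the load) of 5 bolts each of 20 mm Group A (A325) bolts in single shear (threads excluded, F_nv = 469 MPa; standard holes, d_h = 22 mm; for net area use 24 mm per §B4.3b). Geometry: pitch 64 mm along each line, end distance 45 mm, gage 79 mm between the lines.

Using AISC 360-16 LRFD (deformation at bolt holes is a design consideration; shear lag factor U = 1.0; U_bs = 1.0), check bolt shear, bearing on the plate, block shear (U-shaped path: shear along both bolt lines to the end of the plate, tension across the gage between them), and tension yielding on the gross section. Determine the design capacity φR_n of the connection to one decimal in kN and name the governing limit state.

Bolt shear: A_b = π(20)²/4 = 314.16 mm². φR_n = 0.75 × 469 × 314.16 × 10 × 1 = 1105.1 kN.
Bearing (6 mm plate, F_u = 450 MPa): end bolts L_c = 45 − 22/2 = 34, R_n = min(1.2×34×6×450, 2.4×20×6×450) = 110.16 kN/bolt; interior L_c = 64 − 22 = 42, R_n = 129.6 kN/bolt. φR_n = 0.75 × (2×110.16 + 8×129.6) = 942.8 kN.
Block shear: shear path 2×[45+4×64] = 2×301 mm, A_gv = 3612, A_nv = 2×(301 − 4.5×24)×6 = 2316 mm²; tension across gage: (79 − 1×24)×6 = 330 mm². R_n = min(0.6×450×2316, 0.6×345×3612) + 1.0×450×330 = min(625.32, 747.68) + 148.5 = 773.82 kN. φR_n = 0.75 × 773.82 = 580.4 kN.
Tension yield (gross): A_g = 240×6 = 1440 mm². φR_n = 0.90 × 345 × 1440 = 447.1 kN.
Governing: min(1105.1, 942.8, 580.4, 447.1) = 447.1 kN → gross-section yield.

447.1 kN (gross-section yield governs)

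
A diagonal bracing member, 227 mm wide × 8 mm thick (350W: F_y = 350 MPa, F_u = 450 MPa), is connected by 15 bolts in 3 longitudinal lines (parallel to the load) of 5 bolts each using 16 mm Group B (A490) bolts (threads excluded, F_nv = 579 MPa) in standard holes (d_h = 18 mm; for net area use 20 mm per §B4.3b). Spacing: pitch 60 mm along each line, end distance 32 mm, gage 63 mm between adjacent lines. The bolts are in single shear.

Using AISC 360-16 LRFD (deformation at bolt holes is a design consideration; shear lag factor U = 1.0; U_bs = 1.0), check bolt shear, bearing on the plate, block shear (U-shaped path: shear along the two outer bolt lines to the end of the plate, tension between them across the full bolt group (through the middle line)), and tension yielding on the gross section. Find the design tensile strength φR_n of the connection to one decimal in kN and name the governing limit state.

Bolt shear: A_b = π(16)²/4 = 201.06 mm². φR_n = 0.75 × 579 × 201.06 × 15 × 1 = 1309.7 kN.
Bearing (8 mm plate, F_u = 450 MPa): end bolts L_c = 32 − 18/2 = 23, R_n = min(1.2×23×8×450, 2.4×16×8×450) = 99.36 kN/bolt; interior L_c = 60 − 18 = 42, R_n = 138.24 kN/bolt. φR_n = 0.75 × (3×99.36 + 12×138.24) = 1467.7 kN.
Block shear: shear path 2×[32+4×60] = 2×272 mm, A_gv = 4352, A_nv = 2×(272 − 4.5×20)×8 = 2912 mm²; tension across gage: (126 − 2×20)×8 = 688 mm². R_n = min(0.6×450×2912, 0.6×350×4352) + 1.0×450×688 = min(786.24, 913.92) + 309.6 = 1095.8 kN. φR_n = 0.75 × 1095.8 = 821.9 kN.
Tension yield (gross): A_g = 227×8 = 1816 mm². φR_n = 0.90 × 350 × 1816 = 572.0 kN.
Governing: min(1309.7, 1467.7, 821.9, 572.0) = 572.0 kN → gross-section yield.

572.0 kN (gross-section yield governs)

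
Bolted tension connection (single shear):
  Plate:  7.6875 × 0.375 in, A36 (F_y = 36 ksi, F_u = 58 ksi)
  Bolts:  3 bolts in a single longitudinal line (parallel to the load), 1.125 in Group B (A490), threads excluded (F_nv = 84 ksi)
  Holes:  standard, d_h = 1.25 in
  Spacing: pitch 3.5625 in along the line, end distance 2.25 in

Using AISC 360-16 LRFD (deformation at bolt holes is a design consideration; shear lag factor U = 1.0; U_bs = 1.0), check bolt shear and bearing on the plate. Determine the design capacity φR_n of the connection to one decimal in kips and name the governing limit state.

119.9 kips (bearing governs)

Bolt shear: A_b = π(1.125)²/4 = 0.99402 in². φR_n = 0.75 × 84 × 0.99402 × 3 × 1 = 187.9 kips.
Bearing (0.375 in plate, F_u = 58 ksi): end bolts L_c = 2.25 − 1.25/2 = 1.625, R_n = min(1.2×1.625×0.375×58, 2.4×1.125×0.375×58) = 42.413 kips/bolt; interior L_c = 3.5625 − 1.25 = 2.3125, R_n = 58.725 kips/bolt. φR_n = 0.75 × (1×42.413 + 2×58.725) = 119.9 kips.
Governing: min(187.9, 119.9) = 119.9 kips → bearing.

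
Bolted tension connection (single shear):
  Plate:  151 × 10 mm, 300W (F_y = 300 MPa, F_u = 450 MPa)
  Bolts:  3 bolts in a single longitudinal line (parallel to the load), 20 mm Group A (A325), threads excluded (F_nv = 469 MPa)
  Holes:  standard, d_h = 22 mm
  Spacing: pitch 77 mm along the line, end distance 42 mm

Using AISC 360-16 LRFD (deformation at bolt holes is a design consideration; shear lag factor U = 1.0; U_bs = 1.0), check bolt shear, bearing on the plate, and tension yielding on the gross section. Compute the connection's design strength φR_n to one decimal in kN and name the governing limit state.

331.5 kN (bolt shear governs)

Bolt shear: A_b = π(20)²/4 = 314.16 mm². φR_n = 0.75 × 469 × 314.16 × 3 × 1 = 331.5 kN.
Bearing (10 mm plate, F_u = 450 MPa): end bolts L_c = 42 − 22/2 = 31, R_n = min(1.2×31×10×450, 2.4×20×10×450) = 167.4 kN/bolt; interior L_c = 77 − 22 = 55, R_n = 216 kN/bolt. φR_n = 0.75 × (1×167.4 + 2×216) = 449.6 kN.
Tension yield (gross): A_g = 151×10 = 1510 mm². φR_n = 0.90 × 300 × 1510 = 407.7 kN.
Governing: min(331.5, 449.6, 407.7) = 331.5 kN → bolt shear.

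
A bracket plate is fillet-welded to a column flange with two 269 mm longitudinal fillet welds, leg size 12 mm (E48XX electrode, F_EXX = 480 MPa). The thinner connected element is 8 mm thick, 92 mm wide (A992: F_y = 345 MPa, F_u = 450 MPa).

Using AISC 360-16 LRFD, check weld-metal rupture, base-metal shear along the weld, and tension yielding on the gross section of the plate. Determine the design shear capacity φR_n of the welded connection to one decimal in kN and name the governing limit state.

Weld metal: throat = 0.707×12 = 8.484 mm, L = 2×269 = 538 mm. φR_n = 0.75 × 0.6 × 480 × 8.484 × 538 = 985.9 kN.
Base metal shear (8 mm plate): yield φR_n = 1.0×0.6×345×8×538 = 890.9 kN; rupture φR_n = 0.75×0.6×450×8×538 = 871.6 kN; take 871.6 kN (rupture).
Tension yield (gross): A_g = 92×8 = 736 mm². φR_n = 0.90 × 345 × 736 = 228.5 kN.
Governing: min(985.9, 871.6, 228.5) = 228.5 kN → gross-section yield.

228.5 kN (gross-section yield governs)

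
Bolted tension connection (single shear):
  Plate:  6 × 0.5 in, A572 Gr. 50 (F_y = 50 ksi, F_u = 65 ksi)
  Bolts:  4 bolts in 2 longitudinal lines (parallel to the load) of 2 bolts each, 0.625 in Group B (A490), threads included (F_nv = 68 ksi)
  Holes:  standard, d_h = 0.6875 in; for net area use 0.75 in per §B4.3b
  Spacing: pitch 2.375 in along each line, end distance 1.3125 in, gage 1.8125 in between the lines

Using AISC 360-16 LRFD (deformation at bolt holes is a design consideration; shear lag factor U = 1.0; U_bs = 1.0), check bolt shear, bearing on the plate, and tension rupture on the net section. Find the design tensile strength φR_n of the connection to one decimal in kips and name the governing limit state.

62.6 kips (bolt shear governs)

Bolt shear: A_b = π(0.625)²/4 = 0.3068 in². φR_n = 0.75 × 68 × 0.3068 × 4 × 1 = 62.6 kips.
Bearing (0.5 in plate, F_u = 65 ksi): end bolts L_c = 1.3125 − 0.6875/2 = 0.96875, R_n = min(1.2×0.96875×0.5×65, 2.4×0.625×0.5×65) = 37.781 kips/bolt; interior L_c = 2.375 − 0.6875 = 1.6875, R_n = 48.75 kips/bolt. φR_n = 0.75 × (2×37.781 + 2×48.75) = 129.8 kips.
Tension rupture (net): A_n = (6 − 2×0.75)×0.5 = 2.25 in² (U = 1.0, A_e = A_n). φR_n = 0.75 × 65 × 2.25 = 109.7 kips.
Governing: min(62.6, 129.8, 109.7) = 62.6 kips → bolt shear.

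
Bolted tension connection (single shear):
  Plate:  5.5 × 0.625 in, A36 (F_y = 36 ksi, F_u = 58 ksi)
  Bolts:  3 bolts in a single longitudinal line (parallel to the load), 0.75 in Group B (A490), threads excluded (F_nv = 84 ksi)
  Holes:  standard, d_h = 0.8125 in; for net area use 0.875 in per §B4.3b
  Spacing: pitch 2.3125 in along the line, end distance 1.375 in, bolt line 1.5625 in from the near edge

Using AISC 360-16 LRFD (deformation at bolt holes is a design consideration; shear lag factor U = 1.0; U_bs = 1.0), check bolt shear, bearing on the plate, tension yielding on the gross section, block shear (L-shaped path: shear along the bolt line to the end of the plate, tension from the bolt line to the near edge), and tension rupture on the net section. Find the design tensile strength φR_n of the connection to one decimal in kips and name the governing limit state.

83.5 kips (bolt shear governs)

Bolt shear: A_b = π(0.75)²/4 = 0.44179 in². φR_n = 0.75 × 84 × 0.44179 × 3 × 1 = 83.5 kips.
Bearing (0.625 in plate, F_u = 58 ksi): end bolts L_c = 1.375 − 0.8125/2 = 0.96875, R_n = min(1.2×0.96875×0.625×58, 2.4×0.75×0.625×58) = 42.141 kips/bolt; interior L_c = 2.3125 − 0.8125 = 1.5, R_n = 65.25 kips/bolt. φR_n = 0.75 × (1×42.141 + 2×65.25) = 129.5 kips.
Tension yield (gross): A_g = 5.5×0.625 = 3.4375 in². φR_n = 0.90 × 36 × 3.4375 = 111.4 kips.
Block shear: shear path 1×[1.375+2×2.3125] = 1×6 in, A_gv = 3.75, A_nv = 1×(6 − 2.5×0.875)×0.625 = 2.3828 in²; tension to near edge: (1.5625 − 0.5×0.875)×0.625 = 0.70313 in². R_n = min(0.6×58×2.3828, 0.6×36×3.75) + 1.0×58×0.70313 = min(82.921, 81) + 40.782 = 121.78 kips. φR_n = 0.75 × 121.78 = 91.3 kips.
Tension rupture (net): A_n = (5.5 − 1×0.875)×0.625 = 2.8906 in² (U = 1.0, A_e = A_n). φR_n = 0.75 × 58 × 2.8906 = 125.7 kips.
Governing: min(83.5, 129.5, 111.4, 91.3, 125.7) = 83.5 kips → bolt shear.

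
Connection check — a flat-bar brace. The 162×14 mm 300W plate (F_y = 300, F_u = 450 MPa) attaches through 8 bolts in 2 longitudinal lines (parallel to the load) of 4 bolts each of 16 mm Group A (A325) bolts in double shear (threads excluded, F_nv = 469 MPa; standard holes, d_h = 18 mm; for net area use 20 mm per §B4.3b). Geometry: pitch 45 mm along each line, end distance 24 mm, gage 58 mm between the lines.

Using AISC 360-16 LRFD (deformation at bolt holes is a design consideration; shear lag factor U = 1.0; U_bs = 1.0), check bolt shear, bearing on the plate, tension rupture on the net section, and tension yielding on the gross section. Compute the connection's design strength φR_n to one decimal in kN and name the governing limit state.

Bolt shear: A_b = π(16)²/4 = 201.06 mm². φR_n = 0.75 × 469 × 201.06 × 8 × 2 = 1131.6 kN.
Bearing (14 mm plate, F_u = 450 MPa): end bolts L_c = 24 − 18/2 = 15, R_n = min(1.2×15×14×450, 2.4×16×14×450) = 113.4 kN/bolt; interior L_c = 45 − 18 = 27, R_n = 204.12 kN/bolt. φR_n = 0.75 × (2×113.4 + 6×204.12) = 1088.6 kN.
Tension rupture (net): A_n = (162 − 2×20)×14 = 1708 mm² (U = 1.0, A_e = A_n). φR_n = 0.75 × 450 × 1708 = 576.5 kN.
Tension yield (gross): A_g = 162×14 = 2268 mm². φR_n = 0.90 × 300 × 2268 = 612.4 kN.
Governing: min(1131.6, 1088.6, 576.5, 612.4) = 576.5 kN → net-section rupture.

576.5 kN (net-section rupture governs)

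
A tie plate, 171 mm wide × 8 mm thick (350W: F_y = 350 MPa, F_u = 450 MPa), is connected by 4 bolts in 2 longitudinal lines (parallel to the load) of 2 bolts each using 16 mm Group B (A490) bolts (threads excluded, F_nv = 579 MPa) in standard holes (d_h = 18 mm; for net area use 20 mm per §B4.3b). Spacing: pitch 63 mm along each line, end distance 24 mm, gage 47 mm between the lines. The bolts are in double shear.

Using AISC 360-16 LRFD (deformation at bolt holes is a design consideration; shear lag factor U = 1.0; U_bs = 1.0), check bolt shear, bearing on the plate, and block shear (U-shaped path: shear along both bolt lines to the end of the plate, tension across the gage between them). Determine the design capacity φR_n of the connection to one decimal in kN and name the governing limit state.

257.6 kN (block shear governs)

Bolt shear: A_b = π(16)²/4 = 201.06 mm². φR_n = 0.75 × 579 × 201.06 × 4 × 2 = 698.5 kN.
Bearing (8 mm plate, F_u = 450 MPa): end bolts L_c = 24 − 18/2 = 15, R_n = min(1.2×15×8×450, 2.4×16×8×450) = 64.8 kN/bolt; interior L_c = 63 − 18 = 45, R_n = 138.24 kN/bolt. φR_n = 0.75 × (2×64.8 + 2×138.24) = 304.6 kN.
Block shear: shear path 2×[24+1×63] = 2×87 mm, A_gv = 1392, A_nv = 2×(87 − 1.5×20)×8 = 912 mm²; tension across gage: (47 − 1×20)×8 = 216 mm². R_n = min(0.6×450×912, 0.6×350×1392) + 1.0×450×216 = min(246.24, 292.32) + 97.2 = 343.44 kN. φR_n = 0.75 × 343.44 = 257.6 kN.
Governing: min(698.5, 304.6, 257.6) = 257.6 kN → block shear.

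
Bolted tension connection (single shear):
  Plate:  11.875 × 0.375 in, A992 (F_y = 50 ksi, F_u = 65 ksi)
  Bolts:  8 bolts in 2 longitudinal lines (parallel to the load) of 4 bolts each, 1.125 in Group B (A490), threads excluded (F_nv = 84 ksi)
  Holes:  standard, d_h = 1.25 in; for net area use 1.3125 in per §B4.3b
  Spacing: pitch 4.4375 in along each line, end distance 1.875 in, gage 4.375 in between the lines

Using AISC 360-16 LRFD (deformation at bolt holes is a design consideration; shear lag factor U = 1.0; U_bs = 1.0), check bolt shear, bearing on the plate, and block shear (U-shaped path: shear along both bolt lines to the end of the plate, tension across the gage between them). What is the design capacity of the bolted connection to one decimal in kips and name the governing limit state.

Bolt shear: A_b = π(1.125)²/4 = 0.99402 in². φR_n = 0.75 × 84 × 0.99402 × 8 × 1 = 501.0 kips.
Bearing (0.375 in plate, F_u = 65 ksi): end bolts L_c = 1.875 − 1.25/2 = 1.25, R_n = min(1.2×1.25×0.375×65, 2.4×1.125×0.375×65) = 36.563 kips/bolt; interior L_c = 4.4375 − 1.25 = 3.1875, R_n = 65.813 kips/bolt. φR_n = 0.75 × (2×36.563 + 6×65.813) = 351.0 kips.
Block shear: shear path 2×[1.875+3×4.4375] = 2×15.1875 in, A_gv = 11.391, A_nv = 2×(15.1875 − 3.5×1.3125)×0.375 = 7.9453 in²; tension across gage: (4.375 − 1×1.3125)×0.375 = 1.1484 in². R_n = min(0.6×65×7.9453, 0.6×50×11.391) + 1.0×65×1.1484 = min(309.87, 341.73) + 74.646 = 384.52 kips. φR_n = 0.75 × 384.52 = 288.4 kips.
Governing: min(501.0, 351.0, 288.4) = 288.4 kips → block shear.

288.4 kips (block shear governs)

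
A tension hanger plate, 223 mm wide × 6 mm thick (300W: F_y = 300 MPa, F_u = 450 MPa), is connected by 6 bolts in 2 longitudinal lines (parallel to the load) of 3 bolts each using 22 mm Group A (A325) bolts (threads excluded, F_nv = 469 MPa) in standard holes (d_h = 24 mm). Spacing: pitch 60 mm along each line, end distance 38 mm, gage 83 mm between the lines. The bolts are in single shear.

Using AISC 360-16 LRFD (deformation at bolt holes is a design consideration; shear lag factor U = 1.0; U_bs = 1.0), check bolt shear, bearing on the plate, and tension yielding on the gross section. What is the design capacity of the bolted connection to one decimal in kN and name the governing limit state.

361.3 kN (gross-section yield governs)

Bolt shear: A_b = π(22)²/4 = 380.13 mm². φR_n = 0.75 × 469 × 380.13 × 6 × 1 = 802.3 kN.
Bearing (6 mm plate, F_u = 450 MPa): end bolts L_c = 38 − 24/2 = 26, R_n = min(1.2×26×6×450, 2.4×22×6×450) = 84.24 kN/bolt; interior L_c = 60 − 24 = 36, R_n = 116.64 kN/bolt. φR_n = 0.75 × (2×84.24 + 4×116.64) = 476.3 kN.
Tension yield (gross): A_g = 223×6 = 1338 mm². φR_n = 0.90 × 300 × 1338 = 361.3 kN.
Governing: min(802.3, 476.3, 361.3) = 361.3 kN → gross-section yield.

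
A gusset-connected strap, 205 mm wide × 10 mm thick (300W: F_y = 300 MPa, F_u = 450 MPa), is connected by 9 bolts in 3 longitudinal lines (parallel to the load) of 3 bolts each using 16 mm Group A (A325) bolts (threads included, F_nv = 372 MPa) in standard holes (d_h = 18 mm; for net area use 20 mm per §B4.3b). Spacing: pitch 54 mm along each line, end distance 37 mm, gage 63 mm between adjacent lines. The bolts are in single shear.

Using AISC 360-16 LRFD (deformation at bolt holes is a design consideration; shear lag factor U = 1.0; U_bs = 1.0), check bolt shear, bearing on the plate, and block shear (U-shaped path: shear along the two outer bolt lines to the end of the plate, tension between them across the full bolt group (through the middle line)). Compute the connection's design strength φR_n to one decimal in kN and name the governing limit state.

Bolt shear: A_b = π(16)²/4 = 201.06 mm². φR_n = 0.75 × 372 × 201.06 × 9 × 1 = 504.9 kN.
Bearing (10 mm plate, F_u = 450 MPa): end bolts L_c = 37 − 18/2 = 28, R_n = min(1.2×28×10×450, 2.4×16×10×450) = 151.2 kN/bolt; interior L_c = 54 − 18 = 36, R_n = 172.8 kN/bolt. φR_n = 0.75 × (3×151.2 + 6×172.8) = 1117.8 kN.
Block shear: shear path 2×[37+2×54] = 2×145 mm, A_gv = 2900, A_nv = 2×(145 − 2.5×20)×10 = 1900 mm²; tension across gage: (126 − 2×20)×10 = 860 mm². R_n = min(0.6×450×1900, 0.6×300×2900) + 1.0×450×860 = min(513, 522) + 387 = 900 kN. φR_n = 0.75 × 900 = 675.0 kN.
Governing: min(504.9, 1117.8, 675.0) = 504.9 kN → bolt shear.

504.9 kN (bolt shear governs)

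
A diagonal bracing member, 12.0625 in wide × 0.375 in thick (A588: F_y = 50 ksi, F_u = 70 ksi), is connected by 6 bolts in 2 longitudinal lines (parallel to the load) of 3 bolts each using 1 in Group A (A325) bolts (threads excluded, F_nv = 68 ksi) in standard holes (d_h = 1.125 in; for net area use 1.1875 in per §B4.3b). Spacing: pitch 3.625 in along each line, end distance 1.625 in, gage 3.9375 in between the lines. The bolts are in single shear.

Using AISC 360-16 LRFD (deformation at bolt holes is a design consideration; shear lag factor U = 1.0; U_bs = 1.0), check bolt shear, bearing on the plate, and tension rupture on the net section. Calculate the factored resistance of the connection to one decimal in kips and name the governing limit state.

190.7 kips (net-section rupture governs)

Bolt shear: A_b = π(1)²/4 = 0.7854 in². φR_n = 0.75 × 68 × 0.7854 × 6 × 1 = 240.3 kips.
Bearing (0.375 in plate, F_u = 70 ksi): end bolts L_c = 1.625 − 1.125/2 = 1.0625, R_n = min(1.2×1.0625×0.375×70, 2.4×1×0.375×70) = 33.469 kips/bolt; interior L_c = 3.625 − 1.125 = 2.5, R_n = 63 kips/bolt. φR_n = 0.75 × (2×33.469 + 4×63) = 239.2 kips.
Tension rupture (net): A_n = (12.0625 − 2×1.1875)×0.375 = 3.6328 in² (U = 1.0, A_e = A_n). φR_n = 0.75 × 70 × 3.6328 = 190.7 kips.
Governing: min(240.3, 239.2, 190.7) = 190.7 kips → net-section rupture.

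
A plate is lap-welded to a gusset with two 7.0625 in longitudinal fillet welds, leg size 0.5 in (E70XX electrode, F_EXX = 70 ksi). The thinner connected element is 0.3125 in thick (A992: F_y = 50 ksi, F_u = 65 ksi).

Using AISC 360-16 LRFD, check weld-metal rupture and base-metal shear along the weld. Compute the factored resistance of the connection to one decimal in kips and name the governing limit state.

129.1 kips (base-metal shear governs)

Weld metal: throat = 0.707×0.5 = 0.3535 in, L = 2×7.0625 = 14.125 in. φR_n = 0.75 × 0.6 × 70 × 0.3535 × 14.125 = 157.3 kips.
Base metal shear (0.3125 in plate): yield φR_n = 1.0×0.6×50×0.3125×14.125 = 132.4 kips; rupture φR_n = 0.75×0.6×65×0.3125×14.125 = 129.1 kips; take 129.1 kips (rupture).
Governing: min(157.3, 129.1) = 129.1 kips → base-metal shear.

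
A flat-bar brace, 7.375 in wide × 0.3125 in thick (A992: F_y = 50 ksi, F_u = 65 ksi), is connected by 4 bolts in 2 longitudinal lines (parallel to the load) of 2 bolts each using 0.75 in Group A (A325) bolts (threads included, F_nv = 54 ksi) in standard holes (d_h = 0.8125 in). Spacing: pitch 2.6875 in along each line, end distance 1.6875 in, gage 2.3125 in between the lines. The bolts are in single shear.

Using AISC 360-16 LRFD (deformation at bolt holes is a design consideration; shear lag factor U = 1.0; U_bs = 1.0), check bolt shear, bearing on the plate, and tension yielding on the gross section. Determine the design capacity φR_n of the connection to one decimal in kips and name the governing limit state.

Bolt shear: A_b = π(0.75)²/4 = 0.44179 in². φR_n = 0.75 × 54 × 0.44179 × 4 × 1 = 71.6 kips.
Bearing (0.3125 in plate, F_u = 65 ksi): end bolts L_c = 1.6875 − 0.8125/2 = 1.28125, R_n = min(1.2×1.28125×0.3125×65, 2.4×0.75×0.3125×65) = 31.23 kips/bolt; interior L_c = 2.6875 − 0.8125 = 1.875, R_n = 36.563 kips/bolt. φR_n = 0.75 × (2×31.23 + 2×36.563) = 101.7 kips.
Tension yield (gross): A_g = 7.375×0.3125 = 2.3047 in². φR_n = 0.90 × 50 × 2.3047 = 103.7 kips.
Governing: min(71.6, 101.7, 103.7) = 71.6 kips → bolt shear.

71.6 kips (bolt shear governs)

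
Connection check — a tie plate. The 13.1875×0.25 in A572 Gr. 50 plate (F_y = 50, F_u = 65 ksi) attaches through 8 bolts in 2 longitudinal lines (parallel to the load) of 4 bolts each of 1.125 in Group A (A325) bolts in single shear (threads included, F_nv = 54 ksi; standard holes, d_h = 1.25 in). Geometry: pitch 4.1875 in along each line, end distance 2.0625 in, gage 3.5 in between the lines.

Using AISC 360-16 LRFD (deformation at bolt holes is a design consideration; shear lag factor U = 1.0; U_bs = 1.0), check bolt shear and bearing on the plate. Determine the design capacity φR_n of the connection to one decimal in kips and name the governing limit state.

Bolt shear: A_b = π(1.125)²/4 = 0.99402 in². φR_n = 0.75 × 54 × 0.99402 × 8 × 1 = 322.1 kips.
Bearing (0.25 in plate, F_u = 65 ksi): end bolts L_c = 2.0625 − 1.25/2 = 1.4375, R_n = min(1.2×1.4375×0.25×65, 2.4×1.125×0.25×65) = 28.031 kips/bolt; interior L_c = 4.1875 − 1.25 = 2.9375, R_n = 43.875 kips/bolt. φR_n = 0.75 × (2×28.031 + 6×43.875) = 239.5 kips.
Governing: min(322.1, 239.5) = 239.5 kips → bearing.

239.5 kips (bearing governs)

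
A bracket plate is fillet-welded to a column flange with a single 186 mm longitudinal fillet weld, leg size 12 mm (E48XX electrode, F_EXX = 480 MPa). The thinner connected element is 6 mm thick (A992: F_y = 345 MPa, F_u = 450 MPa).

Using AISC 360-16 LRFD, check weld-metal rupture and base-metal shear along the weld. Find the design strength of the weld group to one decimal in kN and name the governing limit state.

226.0 kN (base-metal shear governs)

Weld metal: throat = 0.707×12 = 8.484 mm, L = 186 mm. φR_n = 0.75 × 0.6 × 480 × 8.484 × 186 = 340.9 kN.
Base metal shear (6 mm plate): yield φR_n = 1.0×0.6×345×6×186 = 231.0 kN; rupture φR_n = 0.75×0.6×450×6×186 = 226.0 kN; take 226.0 kN (rupture).
Governing: min(340.9, 226.0) = 226.0 kN → base-metal shear.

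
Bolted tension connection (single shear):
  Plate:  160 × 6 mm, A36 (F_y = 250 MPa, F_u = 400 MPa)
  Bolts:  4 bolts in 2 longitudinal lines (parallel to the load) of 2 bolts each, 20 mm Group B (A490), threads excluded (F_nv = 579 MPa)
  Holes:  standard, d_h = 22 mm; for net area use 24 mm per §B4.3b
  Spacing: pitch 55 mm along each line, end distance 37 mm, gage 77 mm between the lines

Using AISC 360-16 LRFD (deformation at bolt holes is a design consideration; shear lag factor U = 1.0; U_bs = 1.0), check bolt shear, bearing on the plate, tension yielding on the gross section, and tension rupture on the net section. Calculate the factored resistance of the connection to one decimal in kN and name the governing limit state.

201.6 kN (net-section rupture governs)

Bolt shear: A_b = π(20)²/4 = 314.16 mm². φR_n = 0.75 × 579 × 314.16 × 4 × 1 = 545.7 kN.
Bearing (6 mm plate, F_u = 400 MPa): end bolts L_c = 37 − 22/2 = 26, R_n = min(1.2×26×6×400, 2.4×20×6×400) = 74.88 kN/bolt; interior L_c = 55 − 22 = 33, R_n = 95.04 kN/bolt. φR_n = 0.75 × (2×74.88 + 2×95.04) = 254.9 kN.
Tension yield (gross): A_g = 160×6 = 960 mm². φR_n = 0.90 × 250 × 960 = 216.0 kN.
Tension rupture (net): A_n = (160 − 2×24)×6 = 672 mm² (U = 1.0, A_e = A_n). φR_n = 0.75 × 400 × 672 = 201.6 kN.
Governing: min(545.7, 254.9, 216.0, 201.6) = 201.6 kN → net-section rupture.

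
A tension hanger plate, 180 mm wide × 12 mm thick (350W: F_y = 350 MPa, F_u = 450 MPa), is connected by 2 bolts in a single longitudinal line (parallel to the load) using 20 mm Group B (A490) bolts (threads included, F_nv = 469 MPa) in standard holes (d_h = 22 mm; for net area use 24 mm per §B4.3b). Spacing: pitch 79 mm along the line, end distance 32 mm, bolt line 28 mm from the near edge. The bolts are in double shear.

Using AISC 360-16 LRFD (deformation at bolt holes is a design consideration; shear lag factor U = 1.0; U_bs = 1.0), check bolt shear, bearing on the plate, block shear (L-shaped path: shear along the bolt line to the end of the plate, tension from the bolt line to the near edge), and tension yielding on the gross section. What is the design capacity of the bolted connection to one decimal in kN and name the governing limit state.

247.1 kN (block shear governs)

Bolt shear: A_b = π(20)²/4 = 314.16 mm². φR_n = 0.75 × 469 × 314.16 × 2 × 2 = 442.0 kN.
Bearing (12 mm plate, F_u = 450 MPa): end bolts L_c = 32 − 22/2 = 21, R_n = min(1.2×21×12×450, 2.4×20×12×450) = 136.08 kN/bolt; interior L_c = 79 − 22 = 57, R_n = 259.2 kN/bolt. φR_n = 0.75 × (1×136.08 + 1×259.2) = 296.5 kN.
Block shear: shear path 1×[32+1×79] = 1×111 mm, A_gv = 1332, A_nv = 1×(111 − 1.5×24)×12 = 900 mm²; tension to near edge: (28 − 0.5×24)×12 = 192 mm². R_n = min(0.6×450×900, 0.6×350×1332) + 1.0×450×192 = min(243, 279.72) + 86.4 = 329.4 kN. φR_n = 0.75 × 329.4 = 247.1 kN.
Tension yield (gross): A_g = 180×12 = 2160 mm². φR_n = 0.90 × 350 × 2160 = 680.4 kN.
Governing: min(442.0, 296.5, 247.1, 680.4) = 247.1 kN → block shear.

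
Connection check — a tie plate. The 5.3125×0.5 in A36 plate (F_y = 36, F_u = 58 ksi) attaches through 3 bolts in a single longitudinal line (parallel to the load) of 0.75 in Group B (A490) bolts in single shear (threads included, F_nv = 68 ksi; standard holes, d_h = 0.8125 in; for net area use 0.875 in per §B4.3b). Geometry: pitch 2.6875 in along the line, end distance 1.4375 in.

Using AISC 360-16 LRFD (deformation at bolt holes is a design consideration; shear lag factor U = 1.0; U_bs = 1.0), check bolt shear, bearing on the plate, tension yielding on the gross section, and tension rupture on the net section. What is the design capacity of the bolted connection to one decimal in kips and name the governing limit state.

67.6 kips (bolt shear governs)

Bolt shear: A_b = π(0.75)²/4 = 0.44179 in². φR_n = 0.75 × 68 × 0.44179 × 3 × 1 = 67.6 kips.
Bearing (0.5 in plate, F_u = 58 ksi): end bolts L_c = 1.4375 − 0.8125/2 = 1.03125, R_n = min(1.2×1.03125×0.5×58, 2.4×0.75×0.5×58) = 35.888 kips/bolt; interior L_c = 2.6875 − 0.8125 = 1.875, R_n = 52.2 kips/bolt. φR_n = 0.75 × (1×35.888 + 2×52.2) = 105.2 kips.
Tension yield (gross): A_g = 5.3125×0.5 = 2.6563 in². φR_n = 0.90 × 36 × 2.6563 = 86.1 kips.
Tension rupture (net): A_n = (5.3125 − 1×0.875)×0.5 = 2.2188 in² (U = 1.0, A_e = A_n). φR_n = 0.75 × 58 × 2.2188 = 96.5 kips.
Governing: min(67.6, 105.2, 86.1, 96.5) = 67.6 kips → bolt shear.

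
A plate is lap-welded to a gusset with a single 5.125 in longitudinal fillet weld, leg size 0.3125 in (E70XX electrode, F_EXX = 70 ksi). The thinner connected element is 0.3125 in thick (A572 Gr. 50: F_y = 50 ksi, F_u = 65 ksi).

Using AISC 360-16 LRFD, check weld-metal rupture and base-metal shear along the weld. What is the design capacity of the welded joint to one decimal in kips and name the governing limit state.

Weld metal: throat = 0.707×0.3125 = 0.22094 in, L = 5.125 in. φR_n = 0.75 × 0.6 × 70 × 0.22094 × 5.125 = 35.7 kips.
Base metal shear (0.3125 in plate): yield φR_n = 1.0×0.6×50×0.3125×5.125 = 48.0 kips; rupture φR_n = 0.75×0.6×65×0.3125×5.125 = 46.8 kips; take 46.8 kips (rupture).
Governing: min(35.7, 46.8) = 35.7 kips → weld metal.

35.7 kips (weld metal governs)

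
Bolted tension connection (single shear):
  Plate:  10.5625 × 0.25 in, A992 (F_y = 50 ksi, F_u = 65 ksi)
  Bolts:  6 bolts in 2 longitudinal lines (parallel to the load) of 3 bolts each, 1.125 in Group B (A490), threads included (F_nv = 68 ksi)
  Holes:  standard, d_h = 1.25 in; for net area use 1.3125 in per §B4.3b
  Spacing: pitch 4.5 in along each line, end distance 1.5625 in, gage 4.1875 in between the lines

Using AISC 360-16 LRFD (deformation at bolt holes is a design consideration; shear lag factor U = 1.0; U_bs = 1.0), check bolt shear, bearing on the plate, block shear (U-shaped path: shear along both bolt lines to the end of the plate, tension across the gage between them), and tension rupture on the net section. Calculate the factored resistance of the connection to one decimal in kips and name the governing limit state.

96.7 kips (net-section rupture governs)

Bolt shear: A_b = π(1.125)²/4 = 0.99402 in². φR_n = 0.75 × 68 × 0.99402 × 6 × 1 = 304.2 kips.
Bearing (0.25 in plate, F_u = 65 ksi): end bolts L_c = 1.5625 − 1.25/2 = 0.9375, R_n = min(1.2×0.9375×0.25×65, 2.4×1.125×0.25×65) = 18.281 kips/bolt; interior L_c = 4.5 − 1.25 = 3.25, R_n = 43.875 kips/bolt. φR_n = 0.75 × (2×18.281 + 4×43.875) = 159.0 kips.
Block shear: shear path 2×[1.5625+2×4.5] = 2×10.5625 in, A_gv = 5.2813, A_nv = 2×(10.5625 − 2.5×1.3125)×0.25 = 3.6406 in²; tension across gage: (4.1875 − 1×1.3125)×0.25 = 0.71875 in². R_n = min(0.6×65×3.6406, 0.6×50×5.2813) + 1.0×65×0.71875 = min(141.98, 158.44) + 46.719 = 188.7 kips. φR_n = 0.75 × 188.7 = 141.5 kips.
Tension rupture (net): A_n = (10.5625 − 2×1.3125)×0.25 = 1.9844 in² (U = 1.0, A_e = A_n). φR_n = 0.75 × 65 × 1.9844 = 96.7 kips.
Governing: min(304.2, 159.0, 141.5, 96.7) = 96.7 kips → net-section rupture.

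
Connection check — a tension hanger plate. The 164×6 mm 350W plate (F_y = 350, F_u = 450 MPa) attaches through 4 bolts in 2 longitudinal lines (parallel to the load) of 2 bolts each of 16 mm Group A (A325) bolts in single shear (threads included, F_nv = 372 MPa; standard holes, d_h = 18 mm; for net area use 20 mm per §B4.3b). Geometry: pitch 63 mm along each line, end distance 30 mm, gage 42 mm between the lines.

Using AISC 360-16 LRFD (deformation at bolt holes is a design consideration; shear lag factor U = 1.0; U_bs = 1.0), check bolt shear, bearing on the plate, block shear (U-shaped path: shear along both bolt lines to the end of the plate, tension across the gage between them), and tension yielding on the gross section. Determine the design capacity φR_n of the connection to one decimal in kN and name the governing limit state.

197.6 kN (block shear governs)

Bolt shear: A_b = π(16)²/4 = 201.06 mm². φR_n = 0.75 × 372 × 201.06 × 4 × 1 = 224.4 kN.
Bearing (6 mm plate, F_u = 450 MPa): end bolts L_c = 30 − 18/2 = 21, R_n = min(1.2×21×6×450, 2.4×16×6×450) = 68.04 kN/bolt; interior L_c = 63 − 18 = 45, R_n = 103.68 kN/bolt. φR_n = 0.75 × (2×68.04 + 2×103.68) = 257.6 kN.
Block shear: shear path 2×[30+1×63] = 2×93 mm, A_gv = 1116, A_nv = 2×(93 − 1.5×20)×6 = 756 mm²; tension across gage: (42 − 1×20)×6 = 132 mm². R_n = min(0.6×450×756, 0.6×350×1116) + 1.0×450×132 = min(204.12, 234.36) + 59.4 = 263.52 kN. φR_n = 0.75 × 263.52 = 197.6 kN.
Tension yield (gross): A_g = 164×6 = 984 mm². φR_n = 0.90 × 350 × 984 = 310.0 kN.
Governing: min(224.4, 257.6, 197.6, 310.0) = 197.6 kN → block shear.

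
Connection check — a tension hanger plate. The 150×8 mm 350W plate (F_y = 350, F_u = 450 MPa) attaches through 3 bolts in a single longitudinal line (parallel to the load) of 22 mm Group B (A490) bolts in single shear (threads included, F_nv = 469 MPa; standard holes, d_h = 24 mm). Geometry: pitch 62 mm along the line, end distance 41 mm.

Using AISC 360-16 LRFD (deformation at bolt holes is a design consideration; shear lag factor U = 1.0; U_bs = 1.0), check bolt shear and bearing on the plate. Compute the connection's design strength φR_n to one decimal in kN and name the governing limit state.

Bolt shear: A_b = π(22)²/4 = 380.13 mm². φR_n = 0.75 × 469 × 380.13 × 3 × 1 = 401.1 kN.
Bearing (8 mm plate, F_u = 450 MPa): end bolts L_c = 41 − 24/2 = 29, R_n = min(1.2×29×8×450, 2.4×22×8×450) = 125.28 kN/bolt; interior L_c = 62 − 24 = 38, R_n = 164.16 kN/bolt. φR_n = 0.75 × (1×125.28 + 2×164.16) = 340.2 kN.
Governing: min(401.1, 340.2) = 340.2 kN → bearing.

340.2 kN (bearing governs)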